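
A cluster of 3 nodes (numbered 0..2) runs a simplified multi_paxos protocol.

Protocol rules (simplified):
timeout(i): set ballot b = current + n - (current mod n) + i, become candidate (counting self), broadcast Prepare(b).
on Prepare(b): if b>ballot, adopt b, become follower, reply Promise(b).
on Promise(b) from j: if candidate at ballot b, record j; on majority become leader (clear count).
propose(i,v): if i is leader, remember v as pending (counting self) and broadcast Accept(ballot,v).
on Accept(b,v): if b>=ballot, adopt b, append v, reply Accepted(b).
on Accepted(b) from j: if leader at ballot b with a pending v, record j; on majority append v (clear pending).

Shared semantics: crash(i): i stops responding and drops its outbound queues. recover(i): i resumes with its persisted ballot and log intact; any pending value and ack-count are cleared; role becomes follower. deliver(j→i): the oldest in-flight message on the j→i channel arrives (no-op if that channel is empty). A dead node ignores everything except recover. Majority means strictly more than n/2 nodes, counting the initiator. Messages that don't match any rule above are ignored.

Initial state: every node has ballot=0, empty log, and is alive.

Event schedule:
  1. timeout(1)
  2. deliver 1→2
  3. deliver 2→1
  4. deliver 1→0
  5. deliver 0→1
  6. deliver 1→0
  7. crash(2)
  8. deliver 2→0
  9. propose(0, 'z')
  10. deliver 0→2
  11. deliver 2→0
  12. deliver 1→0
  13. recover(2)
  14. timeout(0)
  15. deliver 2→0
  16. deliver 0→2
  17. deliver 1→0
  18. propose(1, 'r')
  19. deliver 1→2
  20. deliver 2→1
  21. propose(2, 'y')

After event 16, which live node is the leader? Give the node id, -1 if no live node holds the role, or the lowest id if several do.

after 1 — timeout(1): n1:cand/b4/[-]
after 2 — deliver 1→2: n2:foll/b4/[-]
after 3 — deliver 2→1: n1:lead/b4/[-]
after 4 — deliver 1→0: n0:foll/b4/[-]
after 5 — deliver 0→1: ·
after 6 — deliver 1→0: ·
after 7 — crash(2): n2:✗foll/b4/[-]
after 8 — deliver 2→0: ·
after 9 — propose(0,'z'): ·
after 10 — deliver 0→2: ·
after 11 — deliver 2→0: ·
after 12 — deliver 1→0: ·
after 13 — recover(2): n2:foll/b4/[-]
after 14 — timeout(0): n0:cand/b6/[-]
after 15 — deliver 2→0: ·
after 16 — deliver 0→2: n2:foll/b6/[-]

1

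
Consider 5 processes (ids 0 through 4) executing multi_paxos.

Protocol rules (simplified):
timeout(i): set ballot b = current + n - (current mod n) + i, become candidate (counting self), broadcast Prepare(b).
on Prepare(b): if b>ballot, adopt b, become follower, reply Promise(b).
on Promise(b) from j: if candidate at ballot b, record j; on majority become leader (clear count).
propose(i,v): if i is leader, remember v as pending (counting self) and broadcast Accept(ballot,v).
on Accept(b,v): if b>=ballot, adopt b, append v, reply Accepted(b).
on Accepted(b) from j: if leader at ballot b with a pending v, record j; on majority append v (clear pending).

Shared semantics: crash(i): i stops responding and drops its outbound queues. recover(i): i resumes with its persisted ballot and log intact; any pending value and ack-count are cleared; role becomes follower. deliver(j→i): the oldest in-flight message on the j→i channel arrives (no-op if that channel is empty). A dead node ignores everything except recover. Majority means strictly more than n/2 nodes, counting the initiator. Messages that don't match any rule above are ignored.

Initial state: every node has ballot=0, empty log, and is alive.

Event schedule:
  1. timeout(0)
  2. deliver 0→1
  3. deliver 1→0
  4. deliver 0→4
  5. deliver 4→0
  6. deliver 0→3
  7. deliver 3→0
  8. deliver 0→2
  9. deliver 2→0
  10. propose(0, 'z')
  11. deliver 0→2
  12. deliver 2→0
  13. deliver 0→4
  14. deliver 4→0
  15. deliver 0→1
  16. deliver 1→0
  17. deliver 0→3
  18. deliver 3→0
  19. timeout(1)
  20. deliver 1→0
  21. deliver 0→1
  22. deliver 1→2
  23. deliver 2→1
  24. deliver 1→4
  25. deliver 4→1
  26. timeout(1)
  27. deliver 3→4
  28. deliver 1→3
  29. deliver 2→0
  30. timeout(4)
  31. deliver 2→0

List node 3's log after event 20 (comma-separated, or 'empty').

z

e1 timeout(0): 0[cand,b=5,-]
e2 deliver 0→1: 1[foll,b=5,-]
e3 deliver 1→0: ·
e4 deliver 0→4: 4[foll,b=5,-]
e5 deliver 4→0: 0[lead,b=5,-]
e6 deliver 0→3: 3[foll,b=5,-]
e7 deliver 3→0: ·
e8 deliver 0→2: 2[foll,b=5,-]
e9 deliver 2→0: ·
e10 propose(0,'z'): ·
e11 deliver 0→2: 2[foll,b=5,z]
e12 deliver 2→0: ·
e13 deliver 0→4: 4[foll,b=5,z]
e14 deliver 4→0: 0[lead,b=5,z]
e15 deliver 0→1: 1[foll,b=5,z]
e16 deliver 1→0: ·
e17 deliver 0→3: 3[foll,b=5,z]
e18 deliver 3→0: ·
e19 timeout(1): 1[cand,b=11,z]
e20 deliver 1→0: 0[foll,b=11,z]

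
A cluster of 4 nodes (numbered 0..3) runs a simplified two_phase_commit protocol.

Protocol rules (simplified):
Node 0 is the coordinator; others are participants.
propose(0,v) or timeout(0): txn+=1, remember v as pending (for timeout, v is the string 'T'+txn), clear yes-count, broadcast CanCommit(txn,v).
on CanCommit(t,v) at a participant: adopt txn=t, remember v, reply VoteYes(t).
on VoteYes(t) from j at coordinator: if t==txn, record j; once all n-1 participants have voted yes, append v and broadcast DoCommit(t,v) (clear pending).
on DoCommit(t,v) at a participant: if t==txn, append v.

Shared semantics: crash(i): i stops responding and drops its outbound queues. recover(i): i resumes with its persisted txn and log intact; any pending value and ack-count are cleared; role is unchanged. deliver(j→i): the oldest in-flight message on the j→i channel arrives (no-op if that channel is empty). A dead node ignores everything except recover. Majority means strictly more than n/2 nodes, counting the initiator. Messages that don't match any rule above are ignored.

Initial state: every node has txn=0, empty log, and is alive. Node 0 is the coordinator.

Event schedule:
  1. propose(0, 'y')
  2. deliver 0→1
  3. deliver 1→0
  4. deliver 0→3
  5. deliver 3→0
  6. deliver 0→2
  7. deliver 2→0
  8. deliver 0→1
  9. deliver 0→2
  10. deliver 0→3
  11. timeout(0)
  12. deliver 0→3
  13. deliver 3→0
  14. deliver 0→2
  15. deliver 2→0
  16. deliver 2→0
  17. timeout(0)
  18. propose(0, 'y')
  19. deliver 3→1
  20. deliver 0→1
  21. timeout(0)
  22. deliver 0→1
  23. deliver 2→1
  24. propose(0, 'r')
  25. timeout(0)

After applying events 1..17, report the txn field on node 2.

[1] propose(0,'y') → N0(coor t1 [-])
[2] deliver 0→1 → N1(part t1 [-])
[3] deliver 1→0 → ∅
[4] deliver 0→3 → N3(part t1 [-])
[5] deliver 3→0 → ∅
[6] deliver 0→2 → N2(part t1 [-])
[7] deliver 2→0 → N0(coor t1 [y])
[8] deliver 0→1 → N1(part t1 [y])
[9] deliver 0→2 → N2(part t1 [y])
[10] deliver 0→3 → N3(part t1 [y])
[11] timeout(0) → N0(coor t2 [y])
[12] deliver 0→3 → N3(part t2 [y])
[13] deliver 3→0 → ∅
[14] deliver 0→2 → N2(part t2 [y])
[15] deliver 2→0 → ∅
[16] deliver 2→0 → ∅
[17] timeout(0) → N0(coor t3 [y])

2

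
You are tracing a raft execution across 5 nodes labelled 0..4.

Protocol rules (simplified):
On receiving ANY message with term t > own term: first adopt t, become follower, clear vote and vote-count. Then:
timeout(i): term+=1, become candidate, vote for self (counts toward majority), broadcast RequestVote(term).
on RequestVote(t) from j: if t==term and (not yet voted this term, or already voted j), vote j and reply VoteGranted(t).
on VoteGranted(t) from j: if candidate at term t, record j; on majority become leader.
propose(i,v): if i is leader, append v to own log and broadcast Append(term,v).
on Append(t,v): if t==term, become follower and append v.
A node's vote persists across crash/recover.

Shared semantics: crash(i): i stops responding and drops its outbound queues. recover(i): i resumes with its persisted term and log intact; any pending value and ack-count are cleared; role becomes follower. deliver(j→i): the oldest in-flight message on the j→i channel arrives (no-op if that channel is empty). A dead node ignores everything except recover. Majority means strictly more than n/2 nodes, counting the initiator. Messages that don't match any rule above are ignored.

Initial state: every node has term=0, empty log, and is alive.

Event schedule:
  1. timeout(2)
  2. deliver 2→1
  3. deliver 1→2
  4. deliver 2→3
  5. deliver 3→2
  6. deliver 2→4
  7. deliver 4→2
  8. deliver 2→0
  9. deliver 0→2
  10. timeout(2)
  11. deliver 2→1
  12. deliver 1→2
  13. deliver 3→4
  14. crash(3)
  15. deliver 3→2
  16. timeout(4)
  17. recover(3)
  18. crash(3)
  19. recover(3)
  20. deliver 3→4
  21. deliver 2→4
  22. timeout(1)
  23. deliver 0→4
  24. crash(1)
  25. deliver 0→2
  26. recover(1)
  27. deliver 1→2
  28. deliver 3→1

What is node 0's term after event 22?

1

1. timeout(2):  <2:cand t1 ->
2. deliver 2→1:  <1:foll t1 ->
3. deliver 1→2:  nop
4. deliver 2→3:  <3:foll t1 ->
5. deliver 3→2:  <2:lead t1 ->
6. deliver 2→4:  <4:foll t1 ->
7. deliver 4→2:  nop
8. deliver 2→0:  <0:foll t1 ->
9. deliver 0→2:  nop
10. timeout(2):  <2:cand t2 ->
11. deliver 2→1:  <1:foll t2 ->
12. deliver 1→2:  nop
13. deliver 3→4:  nop
14. crash(3):  <3:✗foll t1 ->
15. deliver 3→2:  nop
16. timeout(4):  <4:cand t2 ->
17. recover(3):  <3:foll t1 ->
18. crash(3):  <3:✗foll t1 ->
19. recover(3):  <3:foll t1 ->
20. deliver 3→4:  nop
21. deliver 2→4:  nop
22. timeout(1):  <1:cand t3 ->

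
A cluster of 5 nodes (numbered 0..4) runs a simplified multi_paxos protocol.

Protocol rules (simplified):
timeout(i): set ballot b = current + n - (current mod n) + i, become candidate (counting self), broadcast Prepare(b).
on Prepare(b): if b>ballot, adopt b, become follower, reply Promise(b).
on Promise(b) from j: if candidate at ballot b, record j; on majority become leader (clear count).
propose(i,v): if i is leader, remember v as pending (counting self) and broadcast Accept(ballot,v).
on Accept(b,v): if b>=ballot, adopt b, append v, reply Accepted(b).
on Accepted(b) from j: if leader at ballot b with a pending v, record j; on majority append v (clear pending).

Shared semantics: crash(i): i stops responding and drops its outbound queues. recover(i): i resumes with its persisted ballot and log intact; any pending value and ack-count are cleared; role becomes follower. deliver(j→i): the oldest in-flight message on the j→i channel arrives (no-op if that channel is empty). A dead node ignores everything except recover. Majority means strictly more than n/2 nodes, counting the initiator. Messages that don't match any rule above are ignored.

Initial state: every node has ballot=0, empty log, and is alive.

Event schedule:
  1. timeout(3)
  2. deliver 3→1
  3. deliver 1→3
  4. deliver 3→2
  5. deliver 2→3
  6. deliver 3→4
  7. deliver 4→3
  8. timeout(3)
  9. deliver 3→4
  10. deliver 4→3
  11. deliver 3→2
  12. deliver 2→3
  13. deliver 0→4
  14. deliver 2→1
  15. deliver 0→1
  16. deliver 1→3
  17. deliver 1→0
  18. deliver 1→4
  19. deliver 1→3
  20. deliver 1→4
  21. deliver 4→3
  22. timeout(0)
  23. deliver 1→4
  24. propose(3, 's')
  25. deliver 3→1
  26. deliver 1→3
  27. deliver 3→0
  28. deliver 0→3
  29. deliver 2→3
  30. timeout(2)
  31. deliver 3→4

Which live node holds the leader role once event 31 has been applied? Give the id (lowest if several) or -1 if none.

3

[1] timeout(3) → N3(cand b8 [-])
[2] deliver 3→1 → N1(foll b8 [-])
[3] deliver 1→3 → ∅
[4] deliver 3→2 → N2(foll b8 [-])
[5] deliver 2→3 → N3(lead b8 [-])
[6] deliver 3→4 → N4(foll b8 [-])
[7] deliver 4→3 → ∅
[8] timeout(3) → N3(cand b13 [-])
[9] deliver 3→4 → N4(foll b13 [-])
[10] deliver 4→3 → ∅
[11] deliver 3→2 → N2(foll b13 [-])
[12] deliver 2→3 → N3(lead b13 [-])
[13] deliver 0→4 → ∅
[14] deliver 2→1 → ∅
[15] deliver 0→1 → ∅
[16] deliver 1→3 → ∅
[17] deliver 1→0 → ∅
[18] deliver 1→4 → ∅
[19] deliver 1→3 → ∅
[20] deliver 1→4 → ∅
[21] deliver 4→3 → ∅
[22] timeout(0) → N0(cand b5 [-])
[23] deliver 1→4 → ∅
[24] propose(3,'s') → ∅
[25] deliver 3→1 → N1(foll b13 [-])
[26] deliver 1→3 → ∅
[27] deliver 3→0 → N0(foll b8 [-])
[28] deliver 0→3 → ∅
[29] deliver 2→3 → ∅
[30] timeout(2) → N2(cand b17 [-])
[31] deliver 3→4 → N4(foll b13 [s])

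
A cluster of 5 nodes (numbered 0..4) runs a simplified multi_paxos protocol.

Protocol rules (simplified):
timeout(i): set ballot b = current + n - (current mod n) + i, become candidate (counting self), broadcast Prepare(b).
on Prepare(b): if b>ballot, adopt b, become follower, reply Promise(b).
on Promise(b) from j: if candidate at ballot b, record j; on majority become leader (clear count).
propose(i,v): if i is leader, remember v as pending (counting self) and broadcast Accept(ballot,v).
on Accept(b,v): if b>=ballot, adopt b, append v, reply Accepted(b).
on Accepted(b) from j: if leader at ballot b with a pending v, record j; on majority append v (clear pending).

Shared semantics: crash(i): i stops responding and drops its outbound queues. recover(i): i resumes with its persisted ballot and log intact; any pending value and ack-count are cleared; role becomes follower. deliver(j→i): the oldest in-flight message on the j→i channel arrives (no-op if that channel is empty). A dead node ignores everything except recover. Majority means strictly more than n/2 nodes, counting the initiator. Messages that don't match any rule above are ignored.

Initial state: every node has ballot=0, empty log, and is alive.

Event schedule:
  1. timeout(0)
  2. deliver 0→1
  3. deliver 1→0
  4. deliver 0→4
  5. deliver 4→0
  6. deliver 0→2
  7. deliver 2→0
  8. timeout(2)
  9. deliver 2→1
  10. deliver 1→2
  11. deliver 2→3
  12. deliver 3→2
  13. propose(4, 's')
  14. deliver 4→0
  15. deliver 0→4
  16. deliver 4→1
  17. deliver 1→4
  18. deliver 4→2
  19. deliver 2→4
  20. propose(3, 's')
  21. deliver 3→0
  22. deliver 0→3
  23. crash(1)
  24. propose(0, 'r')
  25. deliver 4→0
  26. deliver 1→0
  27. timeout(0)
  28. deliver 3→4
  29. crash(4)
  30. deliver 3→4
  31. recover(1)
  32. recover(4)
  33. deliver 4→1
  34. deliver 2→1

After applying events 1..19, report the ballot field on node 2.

12

[1] timeout(0) → N0(cand b5 [-])
[2] deliver 0→1 → N1(foll b5 [-])
[3] deliver 1→0 → ∅
[4] deliver 0→4 → N4(foll b5 [-])
[5] deliver 4→0 → N0(lead b5 [-])
[6] deliver 0→2 → N2(foll b5 [-])
[7] deliver 2→0 → ∅
[8] timeout(2) → N2(cand b12 [-])
[9] deliver 2→1 → N1(foll b12 [-])
[10] deliver 1→2 → ∅
[11] deliver 2→3 → N3(foll b12 [-])
[12] deliver 3→2 → N2(lead b12 [-])
[13] propose(4,'s') → ∅
[14] deliver 4→0 → ∅
[15] deliver 0→4 → ∅
[16] deliver 4→1 → ∅
[17] deliver 1→4 → ∅
[18] deliver 4→2 → ∅
[19] deliver 2→4 → N4(foll b12 [-])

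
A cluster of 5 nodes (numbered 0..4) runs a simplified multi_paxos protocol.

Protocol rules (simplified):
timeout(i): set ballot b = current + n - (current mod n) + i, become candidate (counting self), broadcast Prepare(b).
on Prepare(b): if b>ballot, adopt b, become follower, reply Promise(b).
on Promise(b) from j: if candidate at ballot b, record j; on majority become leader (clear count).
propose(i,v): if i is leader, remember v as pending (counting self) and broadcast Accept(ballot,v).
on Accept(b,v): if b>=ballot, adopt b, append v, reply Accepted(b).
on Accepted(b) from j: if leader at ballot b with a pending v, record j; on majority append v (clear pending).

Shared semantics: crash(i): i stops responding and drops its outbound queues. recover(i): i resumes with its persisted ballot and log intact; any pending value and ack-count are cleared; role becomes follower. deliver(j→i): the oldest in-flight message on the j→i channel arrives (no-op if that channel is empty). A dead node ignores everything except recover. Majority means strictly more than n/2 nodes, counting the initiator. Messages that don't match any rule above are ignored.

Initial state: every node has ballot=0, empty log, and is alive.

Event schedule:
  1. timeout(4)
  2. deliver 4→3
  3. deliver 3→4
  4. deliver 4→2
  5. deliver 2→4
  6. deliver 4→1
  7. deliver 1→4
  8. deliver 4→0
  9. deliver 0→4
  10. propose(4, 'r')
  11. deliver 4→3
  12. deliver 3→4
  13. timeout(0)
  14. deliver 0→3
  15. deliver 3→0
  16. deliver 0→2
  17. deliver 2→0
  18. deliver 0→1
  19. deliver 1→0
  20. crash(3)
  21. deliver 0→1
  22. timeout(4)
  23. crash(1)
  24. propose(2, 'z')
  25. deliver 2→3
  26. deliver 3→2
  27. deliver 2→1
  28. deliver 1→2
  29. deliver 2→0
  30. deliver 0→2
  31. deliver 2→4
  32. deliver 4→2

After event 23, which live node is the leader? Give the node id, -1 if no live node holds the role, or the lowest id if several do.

after 1 — timeout(4): n4:cand/b9/[-]
after 2 — deliver 4→3: n3:foll/b9/[-]
after 3 — deliver 3→4: ·
after 4 — deliver 4→2: n2:foll/b9/[-]
after 5 — deliver 2→4: n4:lead/b9/[-]
after 6 — deliver 4→1: n1:foll/b9/[-]
after 7 — deliver 1→4: ·
after 8 — deliver 4→0: n0:foll/b9/[-]
after 9 — deliver 0→4: ·
after 10 — propose(4,'r'): ·
after 11 — deliver 4→3: n3:foll/b9/[r]
after 12 — deliver 3→4: ·
after 13 — timeout(0): n0:cand/b10/[-]
after 14 — deliver 0→3: n3:foll/b10/[r]
after 15 — deliver 3→0: ·
after 16 — deliver 0→2: n2:foll/b10/[-]
after 17 — deliver 2→0: n0:lead/b10/[-]
after 18 — deliver 0→1: n1:foll/b10/[-]
after 19 — deliver 1→0: ·
after 20 — crash(3): n3:✗foll/b10/[r]
after 21 — deliver 0→1: ·
after 22 — timeout(4): n4:cand/b14/[-]
after 23 — crash(1): n1:✗foll/b10/[-]

0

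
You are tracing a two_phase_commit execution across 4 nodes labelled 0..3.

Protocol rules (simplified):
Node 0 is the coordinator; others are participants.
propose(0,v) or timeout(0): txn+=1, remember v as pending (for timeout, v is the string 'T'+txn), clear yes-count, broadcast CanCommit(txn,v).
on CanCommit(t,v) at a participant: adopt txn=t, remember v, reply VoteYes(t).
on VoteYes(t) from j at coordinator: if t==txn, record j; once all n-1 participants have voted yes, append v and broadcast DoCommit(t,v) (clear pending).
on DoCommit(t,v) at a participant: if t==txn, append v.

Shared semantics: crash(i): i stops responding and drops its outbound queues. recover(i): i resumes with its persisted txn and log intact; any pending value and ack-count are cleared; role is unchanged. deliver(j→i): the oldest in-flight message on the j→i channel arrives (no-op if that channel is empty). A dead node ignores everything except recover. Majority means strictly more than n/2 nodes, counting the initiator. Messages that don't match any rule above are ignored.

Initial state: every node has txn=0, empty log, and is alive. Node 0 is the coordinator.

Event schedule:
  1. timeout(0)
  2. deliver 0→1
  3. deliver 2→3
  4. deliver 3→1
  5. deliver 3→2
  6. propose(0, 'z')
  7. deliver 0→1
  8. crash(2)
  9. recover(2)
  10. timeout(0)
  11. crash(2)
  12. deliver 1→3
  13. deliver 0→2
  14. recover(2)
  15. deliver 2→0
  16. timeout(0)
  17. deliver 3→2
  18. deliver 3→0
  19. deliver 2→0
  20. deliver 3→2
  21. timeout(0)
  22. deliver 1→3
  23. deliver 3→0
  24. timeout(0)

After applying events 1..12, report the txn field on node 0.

3

step 1 timeout(0): 0={coor,t=1,log=-}
step 2 deliver 0→1: 1={part,t=1,log=-}
step 3 deliver 2→3: —
step 4 deliver 3→1: —
step 5 deliver 3→2: —
step 6 propose(0,'z'): 0={coor,t=2,log=-}
step 7 deliver 0→1: 1={part,t=2,log=-}
step 8 crash(2): 2={✗part,t=0,log=-}
step 9 recover(2): 2={part,t=0,log=-}
step 10 timeout(0): 0={coor,t=3,log=-}
step 11 crash(2): 2={✗part,t=0,log=-}
step 12 deliver 1→3: —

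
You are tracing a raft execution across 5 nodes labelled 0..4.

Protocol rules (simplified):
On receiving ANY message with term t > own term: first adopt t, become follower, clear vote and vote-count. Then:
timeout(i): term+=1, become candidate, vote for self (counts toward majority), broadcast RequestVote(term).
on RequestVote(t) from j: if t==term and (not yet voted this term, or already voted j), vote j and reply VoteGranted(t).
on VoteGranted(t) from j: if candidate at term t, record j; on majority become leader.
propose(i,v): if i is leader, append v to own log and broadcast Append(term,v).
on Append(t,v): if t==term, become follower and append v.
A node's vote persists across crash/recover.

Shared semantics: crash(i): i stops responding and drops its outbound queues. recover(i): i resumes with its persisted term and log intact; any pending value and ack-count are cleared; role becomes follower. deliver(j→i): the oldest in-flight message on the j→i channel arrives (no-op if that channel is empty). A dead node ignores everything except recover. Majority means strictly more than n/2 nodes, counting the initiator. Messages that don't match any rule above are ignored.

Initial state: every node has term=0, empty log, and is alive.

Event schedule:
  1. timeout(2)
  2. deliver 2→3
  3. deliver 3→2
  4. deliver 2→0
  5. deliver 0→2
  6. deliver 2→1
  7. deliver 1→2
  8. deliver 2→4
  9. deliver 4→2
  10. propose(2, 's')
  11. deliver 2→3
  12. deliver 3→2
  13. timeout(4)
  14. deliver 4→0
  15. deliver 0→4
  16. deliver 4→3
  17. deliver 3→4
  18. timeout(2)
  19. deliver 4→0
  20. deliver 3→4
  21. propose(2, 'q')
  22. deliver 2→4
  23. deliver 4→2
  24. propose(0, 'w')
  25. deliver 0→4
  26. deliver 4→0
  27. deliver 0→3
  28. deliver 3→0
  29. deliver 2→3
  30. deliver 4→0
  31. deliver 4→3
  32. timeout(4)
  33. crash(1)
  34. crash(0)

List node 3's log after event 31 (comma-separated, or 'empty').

s

step 1 timeout(2): 2={cand,t=1,log=-}
step 2 deliver 2→3: 3={foll,t=1,log=-}
step 3 deliver 3→2: —
step 4 deliver 2→0: 0={foll,t=1,log=-}
step 5 deliver 0→2: 2={lead,t=1,log=-}
step 6 deliver 2→1: 1={foll,t=1,log=-}
step 7 deliver 1→2: —
step 8 deliver 2→4: 4={foll,t=1,log=-}
step 9 deliver 4→2: —
step 10 propose(2,'s'): 2={lead,t=1,log=s}
step 11 deliver 2→3: 3={foll,t=1,log=s}
step 12 deliver 3→2: —
step 13 timeout(4): 4={cand,t=2,log=-}
step 14 deliver 4→0: 0={foll,t=2,log=-}
step 15 deliver 0→4: —
step 16 deliver 4→3: 3={foll,t=2,log=s}
step 17 deliver 3→4: 4={lead,t=2,log=-}
step 18 timeout(2): 2={cand,t=2,log=s}
step 19 deliver 4→0: —
step 20 deliver 3→4: —
step 21 propose(2,'q'): —
step 22 deliver 2→4: —
step 23 deliver 4→2: —
step 24 propose(0,'w'): —
step 25 deliver 0→4: —
step 26 deliver 4→0: —
step 27 deliver 0→3: —
step 28 deliver 3→0: —
step 29 deliver 2→3: —
step 30 deliver 4→0: —
step 31 deliver 4→3: —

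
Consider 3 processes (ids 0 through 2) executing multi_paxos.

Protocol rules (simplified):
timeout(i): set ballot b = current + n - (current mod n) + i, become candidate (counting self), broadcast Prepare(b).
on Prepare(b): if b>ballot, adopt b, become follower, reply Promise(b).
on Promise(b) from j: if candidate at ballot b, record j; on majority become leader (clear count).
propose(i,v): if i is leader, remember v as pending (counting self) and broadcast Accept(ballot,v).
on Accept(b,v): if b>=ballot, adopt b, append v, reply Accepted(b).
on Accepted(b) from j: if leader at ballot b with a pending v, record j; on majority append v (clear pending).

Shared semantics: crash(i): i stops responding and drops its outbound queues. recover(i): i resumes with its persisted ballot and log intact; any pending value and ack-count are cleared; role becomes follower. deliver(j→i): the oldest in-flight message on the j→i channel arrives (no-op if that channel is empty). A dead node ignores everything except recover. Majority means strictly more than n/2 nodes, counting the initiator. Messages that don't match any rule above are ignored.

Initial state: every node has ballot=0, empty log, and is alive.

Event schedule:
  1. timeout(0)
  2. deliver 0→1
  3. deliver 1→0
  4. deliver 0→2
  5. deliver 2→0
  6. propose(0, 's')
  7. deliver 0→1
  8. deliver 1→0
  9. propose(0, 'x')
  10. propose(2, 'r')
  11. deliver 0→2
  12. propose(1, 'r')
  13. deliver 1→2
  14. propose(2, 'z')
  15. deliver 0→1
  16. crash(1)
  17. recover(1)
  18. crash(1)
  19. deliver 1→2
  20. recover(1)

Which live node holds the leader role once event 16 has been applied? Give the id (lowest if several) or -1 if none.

0

[1] timeout(0) → N0(cand b3 [-])
[2] deliver 0→1 → N1(foll b3 [-])
[3] deliver 1→0 → N0(lead b3 [-])
[4] deliver 0→2 → N2(foll b3 [-])
[5] deliver 2→0 → ∅
[6] propose(0,'s') → ∅
[7] deliver 0→1 → N1(foll b3 [s])
[8] deliver 1→0 → N0(lead b3 [s])
[9] propose(0,'x') → ∅
[10] propose(2,'r') → ∅
[11] deliver 0→2 → N2(foll b3 [s])
[12] propose(1,'r') → ∅
[13] deliver 1→2 → ∅
[14] propose(2,'z') → ∅
[15] deliver 0→1 → N1(foll b3 [s,x])
[16] crash(1) → N1(✗foll b3 [s,x])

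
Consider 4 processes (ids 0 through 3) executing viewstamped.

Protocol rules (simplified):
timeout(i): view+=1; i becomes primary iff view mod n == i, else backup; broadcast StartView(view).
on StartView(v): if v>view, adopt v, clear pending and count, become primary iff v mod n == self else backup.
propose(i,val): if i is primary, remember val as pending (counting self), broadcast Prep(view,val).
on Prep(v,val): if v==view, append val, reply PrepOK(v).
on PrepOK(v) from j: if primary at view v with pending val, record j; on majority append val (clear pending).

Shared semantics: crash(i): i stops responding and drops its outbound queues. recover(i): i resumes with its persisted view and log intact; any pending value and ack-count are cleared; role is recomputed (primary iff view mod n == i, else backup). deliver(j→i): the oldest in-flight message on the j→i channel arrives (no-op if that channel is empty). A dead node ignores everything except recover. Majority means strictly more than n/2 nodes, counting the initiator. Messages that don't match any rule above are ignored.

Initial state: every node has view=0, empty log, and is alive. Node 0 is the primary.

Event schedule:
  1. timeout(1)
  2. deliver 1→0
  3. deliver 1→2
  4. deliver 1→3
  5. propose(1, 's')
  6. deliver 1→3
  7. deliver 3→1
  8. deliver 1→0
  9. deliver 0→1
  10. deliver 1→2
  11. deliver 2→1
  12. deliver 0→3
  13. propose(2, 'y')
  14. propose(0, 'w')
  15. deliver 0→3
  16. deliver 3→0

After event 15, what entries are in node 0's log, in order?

s

e1 timeout(1): 1[prim,v=1,-]
e2 deliver 1→0: 0[back,v=1,-]
e3 deliver 1→2: 2[back,v=1,-]
e4 deliver 1→3: 3[back,v=1,-]
e5 propose(1,'s'): ·
e6 deliver 1→3: 3[back,v=1,s]
e7 deliver 3→1: ·
e8 deliver 1→0: 0[back,v=1,s]
e9 deliver 0→1: 1[prim,v=1,s]
e10 deliver 1→2: 2[back,v=1,s]
e11 deliver 2→1: ·
e12 deliver 0→3: ·
e13 propose(2,'y'): ·
e14 propose(0,'w'): ·
e15 deliver 0→3: ·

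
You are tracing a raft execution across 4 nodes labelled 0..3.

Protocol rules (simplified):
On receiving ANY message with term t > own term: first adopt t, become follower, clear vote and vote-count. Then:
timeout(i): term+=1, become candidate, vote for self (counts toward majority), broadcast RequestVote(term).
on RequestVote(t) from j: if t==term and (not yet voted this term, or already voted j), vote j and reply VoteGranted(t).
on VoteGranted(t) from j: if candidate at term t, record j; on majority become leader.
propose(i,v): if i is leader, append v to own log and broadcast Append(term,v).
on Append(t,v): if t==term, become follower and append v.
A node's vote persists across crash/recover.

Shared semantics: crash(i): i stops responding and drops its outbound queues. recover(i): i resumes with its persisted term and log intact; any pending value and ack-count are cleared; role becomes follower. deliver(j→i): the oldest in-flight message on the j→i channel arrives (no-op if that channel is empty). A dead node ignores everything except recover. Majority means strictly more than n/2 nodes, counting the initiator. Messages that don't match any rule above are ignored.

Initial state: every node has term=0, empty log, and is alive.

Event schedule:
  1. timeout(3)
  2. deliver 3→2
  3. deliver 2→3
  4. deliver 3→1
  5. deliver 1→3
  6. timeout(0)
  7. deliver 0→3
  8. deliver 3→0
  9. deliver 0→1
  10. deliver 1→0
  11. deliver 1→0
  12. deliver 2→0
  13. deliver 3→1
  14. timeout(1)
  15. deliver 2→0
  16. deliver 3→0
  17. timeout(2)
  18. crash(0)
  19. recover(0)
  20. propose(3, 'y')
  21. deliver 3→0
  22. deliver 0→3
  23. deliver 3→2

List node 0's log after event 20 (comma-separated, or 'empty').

after 1 — timeout(3): n3:cand/t1/[-]
after 2 — deliver 3→2: n2:foll/t1/[-]
after 3 — deliver 2→3: ·
after 4 — deliver 3→1: n1:foll/t1/[-]
after 5 — deliver 1→3: n3:lead/t1/[-]
after 6 — timeout(0): n0:cand/t1/[-]
after 7 — deliver 0→3: ·
after 8 — deliver 3→0: ·
after 9 — deliver 0→1: ·
after 10 — deliver 1→0: ·
after 11 — deliver 1→0: ·
after 12 — deliver 2→0: ·
after 13 — deliver 3→1: ·
after 14 — timeout(1): n1:cand/t2/[-]
after 15 — deliver 2→0: ·
after 16 — deliver 3→0: ·
after 17 — timeout(2): n2:cand/t2/[-]
after 18 — crash(0): n0:✗cand/t1/[-]
after 19 — recover(0): n0:foll/t1/[-]
after 20 — propose(3,'y'): n3:lead/t1/[y]

empty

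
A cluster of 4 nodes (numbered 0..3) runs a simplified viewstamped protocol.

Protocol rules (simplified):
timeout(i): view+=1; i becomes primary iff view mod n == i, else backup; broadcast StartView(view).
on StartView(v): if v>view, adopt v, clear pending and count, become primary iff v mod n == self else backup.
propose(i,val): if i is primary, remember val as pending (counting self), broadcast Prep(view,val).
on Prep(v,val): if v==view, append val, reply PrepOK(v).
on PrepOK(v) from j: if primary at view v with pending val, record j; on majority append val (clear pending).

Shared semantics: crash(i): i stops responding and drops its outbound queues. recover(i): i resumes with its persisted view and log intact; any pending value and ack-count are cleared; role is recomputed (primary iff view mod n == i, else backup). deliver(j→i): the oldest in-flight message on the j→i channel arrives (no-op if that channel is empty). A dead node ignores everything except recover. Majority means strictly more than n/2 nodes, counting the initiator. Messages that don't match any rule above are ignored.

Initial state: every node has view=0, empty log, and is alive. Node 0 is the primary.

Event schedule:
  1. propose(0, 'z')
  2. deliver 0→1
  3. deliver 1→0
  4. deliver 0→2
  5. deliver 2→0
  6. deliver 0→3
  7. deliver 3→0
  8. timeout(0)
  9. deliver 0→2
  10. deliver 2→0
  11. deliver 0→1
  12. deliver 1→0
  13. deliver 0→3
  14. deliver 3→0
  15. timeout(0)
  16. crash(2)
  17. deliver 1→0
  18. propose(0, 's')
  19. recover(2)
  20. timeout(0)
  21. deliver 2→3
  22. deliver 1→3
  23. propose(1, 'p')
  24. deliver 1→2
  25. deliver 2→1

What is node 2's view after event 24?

1

e1 propose(0,'z'): ·
e2 deliver 0→1: 1[back,v=0,z]
e3 deliver 1→0: ·
e4 deliver 0→2: 2[back,v=0,z]
e5 deliver 2→0: 0[prim,v=0,z]
e6 deliver 0→3: 3[back,v=0,z]
e7 deliver 3→0: ·
e8 timeout(0): 0[back,v=1,z]
e9 deliver 0→2: 2[back,v=1,z]
e10 deliver 2→0: ·
e11 deliver 0→1: 1[prim,v=1,z]
e12 deliver 1→0: ·
e13 deliver 0→3: 3[back,v=1,z]
e14 deliver 3→0: ·
e15 timeout(0): 0[back,v=2,z]
e16 crash(2): 2[✗back,v=1,z]
e17 deliver 1→0: ·
e18 propose(0,'s'): ·
e19 recover(2): 2[back,v=1,z]
e20 timeout(0): 0[back,v=3,z]
e21 deliver 2→3: ·
e22 deliver 1→3: ·
e23 propose(1,'p'): ·
e24 deliver 1→2: 2[back,v=1,z,p]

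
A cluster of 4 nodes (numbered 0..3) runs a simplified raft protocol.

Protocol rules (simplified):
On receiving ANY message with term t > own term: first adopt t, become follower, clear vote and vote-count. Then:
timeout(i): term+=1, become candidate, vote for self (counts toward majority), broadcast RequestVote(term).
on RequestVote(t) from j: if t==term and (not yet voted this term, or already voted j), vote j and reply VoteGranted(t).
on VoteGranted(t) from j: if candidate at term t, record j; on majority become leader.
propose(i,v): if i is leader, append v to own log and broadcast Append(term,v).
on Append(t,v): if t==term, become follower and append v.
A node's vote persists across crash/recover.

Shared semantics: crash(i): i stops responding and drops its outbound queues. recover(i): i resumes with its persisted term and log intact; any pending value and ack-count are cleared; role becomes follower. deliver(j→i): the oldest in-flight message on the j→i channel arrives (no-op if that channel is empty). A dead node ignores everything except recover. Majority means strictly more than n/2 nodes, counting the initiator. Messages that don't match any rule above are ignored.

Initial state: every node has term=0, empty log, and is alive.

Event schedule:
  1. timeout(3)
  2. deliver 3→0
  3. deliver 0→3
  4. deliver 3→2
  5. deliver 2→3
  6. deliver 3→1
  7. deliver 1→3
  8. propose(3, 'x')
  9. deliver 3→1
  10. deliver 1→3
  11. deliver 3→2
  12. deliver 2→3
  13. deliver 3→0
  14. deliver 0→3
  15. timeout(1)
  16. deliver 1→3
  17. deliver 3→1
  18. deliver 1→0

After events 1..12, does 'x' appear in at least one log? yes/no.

e1 timeout(3): 3[cand,t=1,-]
e2 deliver 3→0: 0[foll,t=1,-]
e3 deliver 0→3: ·
e4 deliver 3→2: 2[foll,t=1,-]
e5 deliver 2→3: 3[lead,t=1,-]
e6 deliver 3→1: 1[foll,t=1,-]
e7 deliver 1→3: ·
e8 propose(3,'x'): 3[lead,t=1,x]
e9 deliver 3→1: 1[foll,t=1,x]
e10 deliver 1→3: ·
e11 deliver 3→2: 2[foll,t=1,x]
e12 deliver 2→3: ·

yes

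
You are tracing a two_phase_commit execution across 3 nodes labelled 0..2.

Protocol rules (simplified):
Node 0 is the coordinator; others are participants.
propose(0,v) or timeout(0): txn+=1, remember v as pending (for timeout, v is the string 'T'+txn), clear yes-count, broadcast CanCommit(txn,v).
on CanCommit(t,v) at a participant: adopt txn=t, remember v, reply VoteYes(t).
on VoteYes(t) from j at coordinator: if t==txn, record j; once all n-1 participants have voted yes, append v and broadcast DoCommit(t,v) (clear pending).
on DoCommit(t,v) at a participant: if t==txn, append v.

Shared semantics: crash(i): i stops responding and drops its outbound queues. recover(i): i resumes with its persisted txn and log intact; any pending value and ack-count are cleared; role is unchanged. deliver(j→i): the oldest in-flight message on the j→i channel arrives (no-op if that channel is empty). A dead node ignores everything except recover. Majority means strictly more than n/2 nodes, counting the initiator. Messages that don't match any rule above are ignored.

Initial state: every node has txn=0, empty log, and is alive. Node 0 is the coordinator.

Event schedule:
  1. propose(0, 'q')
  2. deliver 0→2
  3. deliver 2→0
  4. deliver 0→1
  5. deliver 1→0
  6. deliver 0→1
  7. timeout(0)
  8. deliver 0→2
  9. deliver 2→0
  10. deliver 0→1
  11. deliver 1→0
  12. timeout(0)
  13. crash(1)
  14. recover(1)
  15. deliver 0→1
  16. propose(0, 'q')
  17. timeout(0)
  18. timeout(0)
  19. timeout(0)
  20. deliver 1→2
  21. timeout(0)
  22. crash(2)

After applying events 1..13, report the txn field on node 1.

2

step 1 propose(0,'q'): 0={coor,t=1,log=-}
step 2 deliver 0→2: 2={part,t=1,log=-}
step 3 deliver 2→0: —
step 4 deliver 0→1: 1={part,t=1,log=-}
step 5 deliver 1→0: 0={coor,t=1,log=q}
step 6 deliver 0→1: 1={part,t=1,log=q}
step 7 timeout(0): 0={coor,t=2,log=q}
step 8 deliver 0→2: 2={part,t=1,log=q}
step 9 deliver 2→0: —
step 10 deliver 0→1: 1={part,t=2,log=q}
step 11 deliver 1→0: —
step 12 timeout(0): 0={coor,t=3,log=q}
step 13 crash(1): 1={✗part,t=2,log=q}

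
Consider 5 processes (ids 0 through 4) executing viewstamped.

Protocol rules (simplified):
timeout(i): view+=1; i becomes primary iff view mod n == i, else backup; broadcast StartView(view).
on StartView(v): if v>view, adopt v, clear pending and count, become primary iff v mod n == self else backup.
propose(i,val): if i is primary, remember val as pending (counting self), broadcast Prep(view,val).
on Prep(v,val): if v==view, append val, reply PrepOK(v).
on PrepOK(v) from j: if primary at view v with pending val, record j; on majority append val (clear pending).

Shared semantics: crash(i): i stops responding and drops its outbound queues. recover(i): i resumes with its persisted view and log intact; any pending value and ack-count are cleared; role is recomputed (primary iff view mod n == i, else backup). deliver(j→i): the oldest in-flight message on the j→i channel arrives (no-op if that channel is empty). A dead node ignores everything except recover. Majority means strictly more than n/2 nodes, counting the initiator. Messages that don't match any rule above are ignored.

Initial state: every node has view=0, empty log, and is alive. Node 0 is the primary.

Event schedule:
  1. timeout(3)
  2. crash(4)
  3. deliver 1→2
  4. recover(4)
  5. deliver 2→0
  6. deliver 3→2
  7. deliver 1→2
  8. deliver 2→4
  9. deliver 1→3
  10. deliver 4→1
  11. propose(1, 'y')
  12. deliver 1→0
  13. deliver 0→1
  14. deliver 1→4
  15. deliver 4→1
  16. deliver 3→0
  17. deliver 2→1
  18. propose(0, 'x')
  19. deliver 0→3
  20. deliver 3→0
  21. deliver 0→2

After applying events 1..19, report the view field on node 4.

after 1 — timeout(3): n3:back/v1/[-]
after 2 — crash(4): n4:✗back/v0/[-]
after 3 — deliver 1→2: ·
after 4 — recover(4): n4:back/v0/[-]
after 5 — deliver 2→0: ·
after 6 — deliver 3→2: n2:back/v1/[-]
after 7 — deliver 1→2: ·
after 8 — deliver 2→4: ·
after 9 — deliver 1→3: ·
after 10 — deliver 4→1: ·
after 11 — propose(1,'y'): ·
after 12 — deliver 1→0: ·
after 13 — deliver 0→1: ·
after 14 — deliver 1→4: ·
after 15 — deliver 4→1: ·
after 16 — deliver 3→0: n0:back/v1/[-]
after 17 — deliver 2→1: ·
after 18 — propose(0,'x'): ·
after 19 — deliver 0→3: ·

0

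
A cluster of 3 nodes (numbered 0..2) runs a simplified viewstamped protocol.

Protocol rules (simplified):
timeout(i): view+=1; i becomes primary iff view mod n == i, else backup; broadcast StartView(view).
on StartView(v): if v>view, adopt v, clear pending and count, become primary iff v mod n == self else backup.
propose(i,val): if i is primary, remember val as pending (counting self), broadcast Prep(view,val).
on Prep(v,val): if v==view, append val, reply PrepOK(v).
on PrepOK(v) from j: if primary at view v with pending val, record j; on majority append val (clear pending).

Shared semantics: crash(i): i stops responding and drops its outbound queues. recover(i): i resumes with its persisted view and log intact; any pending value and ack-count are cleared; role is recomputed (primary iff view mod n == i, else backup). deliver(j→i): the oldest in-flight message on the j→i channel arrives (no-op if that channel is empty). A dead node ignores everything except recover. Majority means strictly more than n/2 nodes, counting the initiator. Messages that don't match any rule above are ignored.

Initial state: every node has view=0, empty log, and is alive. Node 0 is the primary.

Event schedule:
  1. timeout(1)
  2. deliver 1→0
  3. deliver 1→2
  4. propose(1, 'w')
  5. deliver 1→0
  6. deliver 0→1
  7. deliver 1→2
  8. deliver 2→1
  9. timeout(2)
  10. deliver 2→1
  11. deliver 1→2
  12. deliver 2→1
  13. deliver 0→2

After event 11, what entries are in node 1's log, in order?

[1] timeout(1) → N1(prim v1 [-])
[2] deliver 1→0 → N0(back v1 [-])
[3] deliver 1→2 → N2(back v1 [-])
[4] propose(1,'w') → ∅
[5] deliver 1→0 → N0(back v1 [w])
[6] deliver 0→1 → N1(prim v1 [w])
[7] deliver 1→2 → N2(back v1 [w])
[8] deliver 2→1 → ∅
[9] timeout(2) → N2(prim v2 [w])
[10] deliver 2→1 → N1(back v2 [w])
[11] deliver 1→2 → ∅

w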